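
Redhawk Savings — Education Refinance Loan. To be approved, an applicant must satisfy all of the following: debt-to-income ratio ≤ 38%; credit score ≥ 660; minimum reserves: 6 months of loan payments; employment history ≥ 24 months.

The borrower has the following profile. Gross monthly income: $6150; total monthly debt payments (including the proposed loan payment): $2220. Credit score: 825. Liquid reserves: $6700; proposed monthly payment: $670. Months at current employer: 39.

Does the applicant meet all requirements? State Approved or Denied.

Approved

Debt-to-income = 2,220/6,150 = 36.1% — meets 38% limit
Credit score 825 ≥ 660 (meets)
Liquid reserves cover 6,700/670 = 10.0 months — ≥ 6 required
Employment 39 ≥ 24 months
All criteria satisfied.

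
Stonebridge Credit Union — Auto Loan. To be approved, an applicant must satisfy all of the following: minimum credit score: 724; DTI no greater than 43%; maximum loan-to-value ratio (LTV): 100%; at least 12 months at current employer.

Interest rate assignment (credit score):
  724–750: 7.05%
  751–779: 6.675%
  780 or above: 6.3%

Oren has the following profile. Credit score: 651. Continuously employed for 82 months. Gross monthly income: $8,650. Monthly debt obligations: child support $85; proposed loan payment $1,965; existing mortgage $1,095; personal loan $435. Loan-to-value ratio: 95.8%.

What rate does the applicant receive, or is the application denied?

Credit score 651 < 724 (below minimum)
Employment 82 ≥ 12 months
LTV 95.8% ≤ 100%
Total monthly debts = (85 + 1,965 + 1,095 + 435) = 3,580. Debt-to-income = 3,580/8,650 = 41.4% — meets 43% limit
Not all requirements met → denied.

Denied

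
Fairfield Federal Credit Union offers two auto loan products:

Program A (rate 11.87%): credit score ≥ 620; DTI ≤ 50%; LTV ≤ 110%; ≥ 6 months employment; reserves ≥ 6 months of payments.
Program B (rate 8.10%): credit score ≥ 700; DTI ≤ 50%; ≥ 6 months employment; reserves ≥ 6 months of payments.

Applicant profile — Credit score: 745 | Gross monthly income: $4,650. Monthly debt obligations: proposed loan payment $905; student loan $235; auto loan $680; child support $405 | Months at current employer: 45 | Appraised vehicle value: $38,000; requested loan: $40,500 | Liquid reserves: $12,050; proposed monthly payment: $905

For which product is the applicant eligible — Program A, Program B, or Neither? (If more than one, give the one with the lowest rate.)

Program B

Total debts = (905 + 235 + 680 + 405) = 2,225; DTI = 2,225/4,650 = 47.8%.
LTV = 40,500/38,000 = 106.6%.
Reserves = 12,050/905 = 13.3 months.
Program A: score 745 ≥ 620; DTI 47.8% ≤ 50%; LTV 106.6% ≤ 110%; employment 45 ≥ 6 mo; reserves 13.3 ≥ 6 mo → qualifies.
Program B: score 745 ≥ 700; DTI 47.8% ≤ 50%; employment 45 ≥ 6 mo; reserves 13.3 ≥ 6 mo → qualifies.
Qualifying: Program A, Program B. Lowest rate is 8.10% → Program B.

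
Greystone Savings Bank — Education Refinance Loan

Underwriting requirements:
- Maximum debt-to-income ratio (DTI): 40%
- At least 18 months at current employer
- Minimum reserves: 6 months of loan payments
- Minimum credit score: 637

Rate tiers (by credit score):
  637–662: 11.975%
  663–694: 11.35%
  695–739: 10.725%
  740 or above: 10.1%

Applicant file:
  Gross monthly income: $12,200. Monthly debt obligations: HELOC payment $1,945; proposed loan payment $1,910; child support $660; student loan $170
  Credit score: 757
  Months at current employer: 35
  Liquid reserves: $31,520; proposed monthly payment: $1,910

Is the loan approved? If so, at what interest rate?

Approved at 10.1%

Credit score 757 ≥ 637 (meets minimum)
Liquid reserves cover 31,520/1,910 = 16.5 months — ≥ 6 required
Total monthly debts = (1,945 + 1,910 + 660 + 170) = 4,685. DTI: 4,685 ÷ 12,200 = 38.4%, within the 40% cap
Employment 35 ≥ 18 months
All requirements met. Score 757 falls in the 740 or above tier → 10.1%.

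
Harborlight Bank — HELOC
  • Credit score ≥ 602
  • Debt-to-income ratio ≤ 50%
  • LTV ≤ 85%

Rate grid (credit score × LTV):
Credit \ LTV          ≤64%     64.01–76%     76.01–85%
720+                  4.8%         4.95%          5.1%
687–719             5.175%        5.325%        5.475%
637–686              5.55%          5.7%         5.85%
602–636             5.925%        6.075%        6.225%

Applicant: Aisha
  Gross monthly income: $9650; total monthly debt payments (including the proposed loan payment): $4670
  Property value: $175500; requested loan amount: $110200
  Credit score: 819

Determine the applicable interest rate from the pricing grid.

4.8%

Credit score 819 ≥ 602; DTI = 4,670/9,650 = 48.4% ≤ 50%
Loan-to-value = 110,200/175,500 = 62.8% — pass (85% max)
Credit 819 → row 720+; LTV 62.8% → column ≤64%. Grid cell → 4.8%.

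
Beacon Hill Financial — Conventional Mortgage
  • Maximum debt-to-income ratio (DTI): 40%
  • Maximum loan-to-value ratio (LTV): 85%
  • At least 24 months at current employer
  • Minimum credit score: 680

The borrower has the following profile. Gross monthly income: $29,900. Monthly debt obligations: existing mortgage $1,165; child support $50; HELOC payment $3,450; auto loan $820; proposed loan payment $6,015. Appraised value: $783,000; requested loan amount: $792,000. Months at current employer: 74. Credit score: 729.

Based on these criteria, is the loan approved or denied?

Total monthly debts = (1,165 + 50 + 3,450 + 820 + 6,015) = 11,500. DTI: 11,500 ÷ 29,900 = 38.5%, within the 40% cap
Loan-to-value = 792,000/783,000 = 101.1% — fail (85% max)
Employment 74 ≥ 24 months
Credit score 729 ≥ 680 (meets)
Fails on LTV.

Denied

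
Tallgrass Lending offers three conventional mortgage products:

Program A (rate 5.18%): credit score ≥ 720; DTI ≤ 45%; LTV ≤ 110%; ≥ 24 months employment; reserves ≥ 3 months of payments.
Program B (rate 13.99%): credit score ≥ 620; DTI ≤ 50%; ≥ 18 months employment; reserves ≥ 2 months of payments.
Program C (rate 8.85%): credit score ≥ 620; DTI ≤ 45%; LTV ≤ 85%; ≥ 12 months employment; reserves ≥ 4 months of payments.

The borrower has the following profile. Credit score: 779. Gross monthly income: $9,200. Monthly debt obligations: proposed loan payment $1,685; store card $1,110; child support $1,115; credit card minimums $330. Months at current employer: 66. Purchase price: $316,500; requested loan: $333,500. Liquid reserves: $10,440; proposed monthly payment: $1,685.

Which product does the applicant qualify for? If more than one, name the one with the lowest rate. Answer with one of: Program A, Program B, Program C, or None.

Program B

Total debts = (1,685 + 1,110 + 1,115 + 330) = 4,240; DTI = 4,240/9,200 = 46.1%.
LTV = 333,500/316,500 = 105.4%.
Reserves = 10,440/1,685 = 6.2 months.
Program A: score 779 ≥ 720; DTI 46.1% > 45%; LTV 105.4% ≤ 110%; employment 66 ≥ 24 mo; reserves 6.2 ≥ 3 mo → does not qualify.
Program B: score 779 ≥ 620; DTI 46.1% ≤ 50%; employment 66 ≥ 18 mo; reserves 6.2 ≥ 2 mo → qualifies.
Program C: score 779 ≥ 620; DTI 46.1% > 45%; LTV 105.4% > 85%; employment 66 ≥ 12 mo; reserves 6.2 ≥ 4 mo → does not qualify.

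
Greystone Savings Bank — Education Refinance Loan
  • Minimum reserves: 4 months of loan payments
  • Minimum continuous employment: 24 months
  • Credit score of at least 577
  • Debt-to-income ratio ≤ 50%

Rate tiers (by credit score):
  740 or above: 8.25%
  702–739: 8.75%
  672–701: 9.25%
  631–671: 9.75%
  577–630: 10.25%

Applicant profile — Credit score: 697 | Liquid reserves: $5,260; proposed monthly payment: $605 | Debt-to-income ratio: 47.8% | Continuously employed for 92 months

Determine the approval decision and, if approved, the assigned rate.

Approved at 9.25%

Credit score 697 ≥ 577 (meets minimum)
Employment 92 ≥ 24 months
Reserves = 5,260/605 = 8.7 months ≥ 4
DTI 47.8% ≤ 50%
All requirements met. Score 697 falls in the 672–701 tier → 9.25%.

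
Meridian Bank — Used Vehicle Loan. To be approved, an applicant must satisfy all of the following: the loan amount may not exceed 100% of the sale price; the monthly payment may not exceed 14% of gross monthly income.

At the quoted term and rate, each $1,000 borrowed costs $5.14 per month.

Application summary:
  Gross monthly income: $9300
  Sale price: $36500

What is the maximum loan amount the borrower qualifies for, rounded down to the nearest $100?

$36,500

Payment cap: 14% × $9,300 = $1,302/month.
At $5.14 per $1,000, that supports 1,302/5.14 × 1,000 ≈ $253,307 → $253,300.
LTV cap: 100% × $36,500 = $36,500 → $36,500.
Binding constraint: loan-to-value.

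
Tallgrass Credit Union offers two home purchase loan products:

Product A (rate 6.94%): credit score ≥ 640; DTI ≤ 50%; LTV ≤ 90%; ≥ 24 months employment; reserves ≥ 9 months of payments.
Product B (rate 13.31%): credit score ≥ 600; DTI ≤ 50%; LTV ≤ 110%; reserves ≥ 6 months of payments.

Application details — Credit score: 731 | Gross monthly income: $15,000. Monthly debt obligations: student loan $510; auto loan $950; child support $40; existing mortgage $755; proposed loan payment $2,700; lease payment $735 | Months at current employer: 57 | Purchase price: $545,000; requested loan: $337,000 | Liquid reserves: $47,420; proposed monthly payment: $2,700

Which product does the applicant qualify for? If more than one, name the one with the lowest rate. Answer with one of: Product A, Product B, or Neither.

Total debts = (510 + 950 + 40 + 755 + 2,700 + 735) = 5,690; DTI = 5,690/15,000 = 37.9%.
LTV = 337,000/545,000 = 61.8%.
Reserves = 47,420/2,700 = 17.6 months.
Product A: score 731 ≥ 640; DTI 37.9% ≤ 50%; LTV 61.8% ≤ 90%; employment 57 ≥ 24 mo; reserves 17.6 ≥ 9 mo → qualifies.
Product B: score 731 ≥ 600; DTI 37.9% ≤ 50%; LTV 61.8% ≤ 110%; reserves 17.6 ≥ 6 mo → qualifies.
Qualifying: Product A, Product B. Lowest rate is 6.94% → Product A.

Product A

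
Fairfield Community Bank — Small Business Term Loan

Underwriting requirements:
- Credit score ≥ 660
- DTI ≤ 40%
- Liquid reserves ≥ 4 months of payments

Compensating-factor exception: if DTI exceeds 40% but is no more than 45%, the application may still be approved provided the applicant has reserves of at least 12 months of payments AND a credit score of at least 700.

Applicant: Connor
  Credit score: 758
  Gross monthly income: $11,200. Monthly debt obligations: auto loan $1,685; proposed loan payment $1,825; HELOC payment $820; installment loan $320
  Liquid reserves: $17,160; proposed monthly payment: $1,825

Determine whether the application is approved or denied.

Credit score 758 ≥ 660 (meets base)
Total debts = (1,685 + 1,825 + 820 + 320) = 4,650. DTI: 4,650 ÷ 11,200 = 41.5%, over the 40% base limit.
Reserves: 17,160 ÷ 1,825 = 9.4 months (meets 4-month minimum)
DTI 41.5% is within the 40%–45% exception band; checking compensating factors.
Reserves 9.4 < 12 months; credit score 758 ≥ 700.
Compensating-factor requirement not fully met.

Denied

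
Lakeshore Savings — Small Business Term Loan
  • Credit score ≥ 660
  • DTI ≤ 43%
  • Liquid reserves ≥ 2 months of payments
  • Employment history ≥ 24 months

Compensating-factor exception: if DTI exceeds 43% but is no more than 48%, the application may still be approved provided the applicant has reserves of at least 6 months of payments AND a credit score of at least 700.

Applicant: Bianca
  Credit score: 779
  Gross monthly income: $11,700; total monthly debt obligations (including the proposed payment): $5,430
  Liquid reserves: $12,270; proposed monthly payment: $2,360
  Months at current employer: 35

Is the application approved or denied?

Credit score 779 ≥ 660 (meets base)
DTI = 5,430/11,700 = 46.4% > 43% — standard DTI limit exceeded.
Reserves: 12,270 ÷ 2,360 = 5.2 months (meets 2-month minimum)
Employment 35 ≥ 24 months
DTI 46.4% is within the 43%–48% exception band; checking compensating factors.
Reserves 5.2 < 6 months; credit score 779 ≥ 700.
Override conditions not both satisfied; exception does not apply.

Denied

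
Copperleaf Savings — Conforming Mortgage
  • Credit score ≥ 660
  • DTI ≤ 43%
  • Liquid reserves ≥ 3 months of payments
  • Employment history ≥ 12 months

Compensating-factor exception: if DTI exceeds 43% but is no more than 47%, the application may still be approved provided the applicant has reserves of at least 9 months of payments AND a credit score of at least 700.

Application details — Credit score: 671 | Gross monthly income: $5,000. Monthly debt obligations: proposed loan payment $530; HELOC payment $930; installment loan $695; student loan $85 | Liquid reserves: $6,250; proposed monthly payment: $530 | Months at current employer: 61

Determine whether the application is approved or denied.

Credit score 671 ≥ 660 (meets base)
Total debts = (530 + 930 + 695 + 85) = 2,240. DTI: 2,240 ÷ 5,000 = 44.8%, over the 43% base limit.
Liquid reserves cover 6,250/530 = 11.8 months — ≥ 3 required
Employment 61 ≥ 12 months
DTI 44.8% is within the 43%–47% exception band; checking compensating factors.
Override check — reserves: 11.8 mo (ok); score: 671 (below 700).
Override conditions not both satisfied; exception does not apply.

Denied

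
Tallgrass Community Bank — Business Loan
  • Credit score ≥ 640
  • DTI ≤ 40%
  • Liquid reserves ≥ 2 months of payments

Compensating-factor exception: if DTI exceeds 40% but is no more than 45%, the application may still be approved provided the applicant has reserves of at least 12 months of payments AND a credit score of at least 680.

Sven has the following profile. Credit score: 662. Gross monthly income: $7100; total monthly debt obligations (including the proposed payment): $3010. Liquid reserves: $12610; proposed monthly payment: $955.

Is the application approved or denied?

Denied

Credit score 662 ≥ 640 (meets base)
DTI = 3,010/7,100 = 42.4% > 40% — standard DTI limit exceeded.
Liquid reserves cover 12,610/955 = 13.2 months — ≥ 2 required
DTI 42.4% is within the 40%–45% exception band; checking compensating factors.
Reserves 13.2 ≥ 12 months; credit score 662 < 680.
Override conditions not both satisfied; exception does not apply.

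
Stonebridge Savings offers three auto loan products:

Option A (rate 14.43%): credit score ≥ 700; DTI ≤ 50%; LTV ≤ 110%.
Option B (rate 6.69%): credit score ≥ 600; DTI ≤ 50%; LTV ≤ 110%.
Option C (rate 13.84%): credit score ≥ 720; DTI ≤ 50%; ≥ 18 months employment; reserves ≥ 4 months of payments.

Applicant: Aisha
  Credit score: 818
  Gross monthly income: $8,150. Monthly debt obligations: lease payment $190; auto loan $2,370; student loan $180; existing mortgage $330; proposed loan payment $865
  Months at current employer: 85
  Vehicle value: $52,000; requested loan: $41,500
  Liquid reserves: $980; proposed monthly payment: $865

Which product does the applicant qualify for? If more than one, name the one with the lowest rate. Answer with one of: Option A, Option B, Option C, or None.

Option B

Total debts = (190 + 2,370 + 180 + 330 + 865) = 3,935; DTI = 3,935/8,150 = 48.3%.
LTV = 41,500/52,000 = 79.8%.
Reserves = 980/865 = 1.1 months.
Option A: score 818 ≥ 700; DTI 48.3% ≤ 50%; LTV 79.8% ≤ 110% → qualifies.
Option B: score 818 ≥ 600; DTI 48.3% ≤ 50%; LTV 79.8% ≤ 110% → qualifies.
Option C: score 818 ≥ 720; DTI 48.3% ≤ 50%; employment 85 ≥ 18 mo; reserves 1.1 < 4 mo → does not qualify.
Qualifying: Option A, Option B. Lowest rate is 6.69% → Option B.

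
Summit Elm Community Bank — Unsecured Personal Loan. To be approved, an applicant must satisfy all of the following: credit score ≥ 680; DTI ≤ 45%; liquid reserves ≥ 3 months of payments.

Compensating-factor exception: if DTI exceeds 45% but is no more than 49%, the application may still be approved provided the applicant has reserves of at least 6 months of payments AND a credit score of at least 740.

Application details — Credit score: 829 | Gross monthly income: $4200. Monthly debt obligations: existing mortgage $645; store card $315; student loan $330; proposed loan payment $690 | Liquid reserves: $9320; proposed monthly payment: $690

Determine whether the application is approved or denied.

Credit score 829 ≥ 680 (meets base)
Total debts = (645 + 315 + 330 + 690) = 1,980. DTI: 1,980 ÷ 4,200 = 47.1%, over the 45% base limit.
Liquid reserves cover 9,320/690 = 13.5 months — ≥ 3 required
DTI 47.1% is within the 45%–49% exception band; checking compensating factors.
Reserves 13.5 ≥ 6 months; credit score 829 ≥ 740.
Both override conditions satisfied; DTI exception granted.

Approved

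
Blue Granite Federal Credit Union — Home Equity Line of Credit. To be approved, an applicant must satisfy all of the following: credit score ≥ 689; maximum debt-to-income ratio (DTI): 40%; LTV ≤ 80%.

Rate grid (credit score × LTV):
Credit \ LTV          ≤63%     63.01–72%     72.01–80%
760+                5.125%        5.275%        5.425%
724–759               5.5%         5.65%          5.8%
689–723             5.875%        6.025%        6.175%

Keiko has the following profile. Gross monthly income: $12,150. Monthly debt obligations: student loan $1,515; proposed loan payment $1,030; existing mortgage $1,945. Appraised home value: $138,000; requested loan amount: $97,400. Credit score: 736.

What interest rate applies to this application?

5.65%

Credit score 736 ≥ 689; Total monthly debts = (1,515 + 1,030 + 1,945) = 4,490. DTI: 4,490 ÷ 12,150 = 37%, within the 40% cap
LTV = 97,400/138,000 = 70.6% ≤ 80%
Score 736 is in the 724–759 band; LTV 70.6% is in the 63.01–72% band → 5.65%.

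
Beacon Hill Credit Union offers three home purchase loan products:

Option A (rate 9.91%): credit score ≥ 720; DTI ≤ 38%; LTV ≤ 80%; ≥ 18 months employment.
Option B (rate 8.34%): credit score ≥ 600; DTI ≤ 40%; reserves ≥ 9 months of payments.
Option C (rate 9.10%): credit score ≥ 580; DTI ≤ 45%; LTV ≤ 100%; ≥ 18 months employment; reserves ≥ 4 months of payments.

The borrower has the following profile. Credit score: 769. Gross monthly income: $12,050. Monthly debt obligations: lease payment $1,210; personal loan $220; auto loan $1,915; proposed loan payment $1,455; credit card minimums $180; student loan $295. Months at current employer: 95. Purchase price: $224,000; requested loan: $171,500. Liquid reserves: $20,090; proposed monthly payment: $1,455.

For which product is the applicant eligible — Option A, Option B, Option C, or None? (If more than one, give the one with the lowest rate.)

Option C

Total debts = (1,210 + 220 + 1,915 + 1,455 + 180 + 295) = 5,275; DTI = 5,275/12,050 = 43.8%.
LTV = 171,500/224,000 = 76.6%.
Reserves = 20,090/1,455 = 13.8 months.
Option A: score 769 ≥ 720; DTI 43.8% > 38%; LTV 76.6% ≤ 80%; employment 95 ≥ 18 mo → does not qualify.
Option B: score 769 ≥ 600; DTI 43.8% > 40%; reserves 13.8 ≥ 9 mo → does not qualify.
Option C: score 769 ≥ 580; DTI 43.8% ≤ 45%; LTV 76.6% ≤ 100%; employment 95 ≥ 18 mo; reserves 13.8 ≥ 4 mo → qualifies.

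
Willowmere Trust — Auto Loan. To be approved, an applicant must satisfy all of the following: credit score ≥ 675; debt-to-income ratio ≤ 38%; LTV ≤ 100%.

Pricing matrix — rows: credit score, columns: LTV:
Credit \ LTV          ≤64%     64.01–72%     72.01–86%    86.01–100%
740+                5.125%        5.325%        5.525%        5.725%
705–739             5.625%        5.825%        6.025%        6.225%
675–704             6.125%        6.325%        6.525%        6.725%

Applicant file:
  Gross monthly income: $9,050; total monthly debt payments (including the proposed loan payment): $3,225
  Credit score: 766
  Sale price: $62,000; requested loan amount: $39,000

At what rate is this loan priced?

5.125%

Credit score 766 ≥ 675; DTI = 3,225/9,050 = 35.6% ≤ 38%
Loan-to-value = 39,000/62,000 = 62.9% — pass (100% max)
Row: 766 falls in 740+. Column: 62.9% falls in ≤64%. Rate = 5.125%.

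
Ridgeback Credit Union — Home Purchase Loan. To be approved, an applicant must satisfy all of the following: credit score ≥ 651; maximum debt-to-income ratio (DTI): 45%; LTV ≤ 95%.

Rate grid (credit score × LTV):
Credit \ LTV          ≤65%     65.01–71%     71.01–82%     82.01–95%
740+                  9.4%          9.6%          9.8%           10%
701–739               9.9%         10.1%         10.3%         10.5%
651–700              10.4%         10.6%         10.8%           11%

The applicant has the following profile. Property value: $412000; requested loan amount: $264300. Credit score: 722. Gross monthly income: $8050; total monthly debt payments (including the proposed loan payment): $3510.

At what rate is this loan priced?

9.9%

Credit score 722 ≥ 651; Debt-to-income = 3,510/8,050 = 43.6% — meets 45% limit
LTV: 264,300 ÷ 412,000 = 64.2%, within 95% cap
Credit 722 → row 701–739; LTV 64.2% → column ≤65%. Grid cell → 9.9%.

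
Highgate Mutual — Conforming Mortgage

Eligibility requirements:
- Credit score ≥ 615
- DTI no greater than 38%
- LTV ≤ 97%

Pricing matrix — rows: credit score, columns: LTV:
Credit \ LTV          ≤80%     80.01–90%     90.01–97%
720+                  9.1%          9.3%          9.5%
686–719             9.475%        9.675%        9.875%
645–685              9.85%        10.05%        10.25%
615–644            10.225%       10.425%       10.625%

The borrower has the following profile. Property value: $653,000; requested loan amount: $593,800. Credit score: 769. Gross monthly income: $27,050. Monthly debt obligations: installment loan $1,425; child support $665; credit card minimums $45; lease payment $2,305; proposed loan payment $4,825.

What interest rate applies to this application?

Credit score 769 ≥ 615; Total monthly debts = (1,425 + 665 + 45 + 2,305 + 4,825) = 9,265. DTI = 9,265/27,050 = 34.3% ≤ 38%
Loan-to-value = 593,800/653,000 = 90.9% — pass (97% max)
Row: 769 falls in 720+. Column: 90.9% falls in 90.01–97%. Rate = 9.5%.

9.5%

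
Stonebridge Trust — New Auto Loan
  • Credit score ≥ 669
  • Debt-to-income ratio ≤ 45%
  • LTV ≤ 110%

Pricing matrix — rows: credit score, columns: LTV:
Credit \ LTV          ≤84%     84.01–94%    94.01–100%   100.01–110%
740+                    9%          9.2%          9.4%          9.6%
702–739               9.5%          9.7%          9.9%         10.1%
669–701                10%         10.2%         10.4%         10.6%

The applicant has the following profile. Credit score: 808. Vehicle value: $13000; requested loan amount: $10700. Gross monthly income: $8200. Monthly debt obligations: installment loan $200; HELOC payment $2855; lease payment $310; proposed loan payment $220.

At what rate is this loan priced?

9%

Credit score 808 ≥ 669; Total monthly debts = (200 + 2,855 + 310 + 220) = 3,585. DTI: 3,585 ÷ 8,200 = 43.7%, within the 45% cap
Loan-to-value = 10,700/13,000 = 82.3% — pass (110% max)
Score 808 is in the 740+ band; LTV 82.3% is in the ≤84% band → 9%.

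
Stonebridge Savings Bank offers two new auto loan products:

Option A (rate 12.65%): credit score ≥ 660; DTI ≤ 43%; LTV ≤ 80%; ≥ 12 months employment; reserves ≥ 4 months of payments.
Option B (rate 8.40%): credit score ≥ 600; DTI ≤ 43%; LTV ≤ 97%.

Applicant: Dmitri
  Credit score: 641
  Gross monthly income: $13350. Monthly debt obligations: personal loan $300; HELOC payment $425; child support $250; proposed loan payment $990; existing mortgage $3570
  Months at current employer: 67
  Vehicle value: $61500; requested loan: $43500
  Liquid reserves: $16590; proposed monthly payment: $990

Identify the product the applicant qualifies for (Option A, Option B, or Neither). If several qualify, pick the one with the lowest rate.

Total debts = (300 + 425 + 250 + 990 + 3,570) = 5,535; DTI = 5,535/13,350 = 41.5%.
LTV = 43,500/61,500 = 70.7%.
Reserves = 16,590/990 = 16.8 months.
Option A: score 641 < 660; DTI 41.5% ≤ 43%; LTV 70.7% ≤ 80%; employment 67 ≥ 12 mo; reserves 16.8 ≥ 4 mo → does not qualify.
Option B: score 641 ≥ 600; DTI 41.5% ≤ 43%; LTV 70.7% ≤ 97% → qualifies.

Option B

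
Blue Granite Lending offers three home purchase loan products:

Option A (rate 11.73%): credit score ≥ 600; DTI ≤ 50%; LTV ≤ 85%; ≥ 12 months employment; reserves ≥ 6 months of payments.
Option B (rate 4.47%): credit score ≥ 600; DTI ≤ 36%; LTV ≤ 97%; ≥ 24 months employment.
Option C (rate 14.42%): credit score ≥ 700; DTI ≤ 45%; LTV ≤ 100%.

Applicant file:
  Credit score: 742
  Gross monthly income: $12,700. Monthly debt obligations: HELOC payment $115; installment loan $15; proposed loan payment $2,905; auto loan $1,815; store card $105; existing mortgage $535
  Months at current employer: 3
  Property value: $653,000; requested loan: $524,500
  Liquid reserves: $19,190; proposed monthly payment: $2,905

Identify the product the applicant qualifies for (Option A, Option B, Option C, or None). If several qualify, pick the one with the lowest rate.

Total debts = (115 + 15 + 2,905 + 1,815 + 105 + 535) = 5,490; DTI = 5,490/12,700 = 43.2%.
LTV = 524,500/653,000 = 80.3%.
Reserves = 19,190/2,905 = 6.6 months.
Option A: score 742 ≥ 600; DTI 43.2% ≤ 50%; LTV 80.3% ≤ 85%; employment 3 < 12 mo; reserves 6.6 ≥ 6 mo → does not qualify.
Option B: score 742 ≥ 600; DTI 43.2% > 36%; LTV 80.3% ≤ 97%; employment 3 < 24 mo → does not qualify.
Option C: score 742 ≥ 700; DTI 43.2% ≤ 45%; LTV 80.3% ≤ 100% → qualifies.

Option C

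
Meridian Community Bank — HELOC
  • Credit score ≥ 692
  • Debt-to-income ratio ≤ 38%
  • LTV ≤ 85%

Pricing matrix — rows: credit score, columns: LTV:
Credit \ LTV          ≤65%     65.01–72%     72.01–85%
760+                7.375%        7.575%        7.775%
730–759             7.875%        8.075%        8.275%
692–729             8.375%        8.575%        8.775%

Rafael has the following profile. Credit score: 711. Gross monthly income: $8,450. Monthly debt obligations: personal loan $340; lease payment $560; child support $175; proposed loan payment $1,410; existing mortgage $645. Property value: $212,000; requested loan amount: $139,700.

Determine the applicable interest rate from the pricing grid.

8.575%

Credit score 711 ≥ 692; Total monthly debts = (340 + 560 + 175 + 1,410 + 645) = 3,130. Debt-to-income = 3,130/8,450 = 37% — meets 38% limit
Loan-to-value = 139,700/212,000 = 65.9% — pass (85% max)
Credit 711 → row 692–729; LTV 65.9% → column 65.01–72%. Grid cell → 8.575%.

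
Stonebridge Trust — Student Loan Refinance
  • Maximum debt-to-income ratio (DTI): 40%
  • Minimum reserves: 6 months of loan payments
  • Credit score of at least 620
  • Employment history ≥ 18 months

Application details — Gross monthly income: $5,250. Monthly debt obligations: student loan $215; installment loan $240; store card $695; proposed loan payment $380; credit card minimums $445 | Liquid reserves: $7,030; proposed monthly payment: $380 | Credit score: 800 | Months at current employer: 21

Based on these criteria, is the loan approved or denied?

Total monthly debts = (215 + 240 + 695 + 380 + 445) = 1,975. DTI: 1,975 ÷ 5,250 = 37.6%, within the 40% cap
Liquid reserves cover 7,030/380 = 18.5 months — ≥ 6 required
Credit score 800 ≥ 620 (meets)
Employment 21 ≥ 18 months
All criteria satisfied.

Approved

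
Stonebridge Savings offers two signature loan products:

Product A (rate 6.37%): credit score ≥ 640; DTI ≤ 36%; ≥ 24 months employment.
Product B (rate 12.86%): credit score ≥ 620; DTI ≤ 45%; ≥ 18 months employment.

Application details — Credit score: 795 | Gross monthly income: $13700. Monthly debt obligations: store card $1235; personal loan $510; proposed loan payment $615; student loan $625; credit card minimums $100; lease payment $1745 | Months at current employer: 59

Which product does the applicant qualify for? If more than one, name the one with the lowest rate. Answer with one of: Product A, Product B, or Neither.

Total debts = (1,235 + 510 + 615 + 625 + 100 + 1,745) = 4,830; DTI = 4,830/13,700 = 35.3%.
Product A: score 795 ≥ 640; DTI 35.3% ≤ 36%; employment 59 ≥ 24 mo → qualifies.
Product B: score 795 ≥ 620; DTI 35.3% ≤ 45%; employment 59 ≥ 18 mo → qualifies.
Qualifying: Product A, Product B. Lowest rate is 6.37% → Product A.

Product A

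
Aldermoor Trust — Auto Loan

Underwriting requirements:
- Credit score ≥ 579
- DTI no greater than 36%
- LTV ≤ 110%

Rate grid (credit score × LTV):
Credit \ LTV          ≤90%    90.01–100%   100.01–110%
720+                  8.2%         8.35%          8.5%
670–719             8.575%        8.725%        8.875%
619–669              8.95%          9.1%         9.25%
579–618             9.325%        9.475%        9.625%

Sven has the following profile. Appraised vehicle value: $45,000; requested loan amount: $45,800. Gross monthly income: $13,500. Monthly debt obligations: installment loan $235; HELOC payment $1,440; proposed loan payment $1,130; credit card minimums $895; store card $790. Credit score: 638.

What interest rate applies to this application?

9.25%

Credit score 638 ≥ 579; Total monthly debts = (235 + 1,440 + 1,130 + 895 + 790) = 4,490. DTI: 4,490 ÷ 13,500 = 33.3%, within the 36% cap
LTV: 45,800 ÷ 45,000 = 101.8%, within 110% cap
Score 638 is in the 619–669 band; LTV 101.8% is in the 100.01–110% band → 9.25%.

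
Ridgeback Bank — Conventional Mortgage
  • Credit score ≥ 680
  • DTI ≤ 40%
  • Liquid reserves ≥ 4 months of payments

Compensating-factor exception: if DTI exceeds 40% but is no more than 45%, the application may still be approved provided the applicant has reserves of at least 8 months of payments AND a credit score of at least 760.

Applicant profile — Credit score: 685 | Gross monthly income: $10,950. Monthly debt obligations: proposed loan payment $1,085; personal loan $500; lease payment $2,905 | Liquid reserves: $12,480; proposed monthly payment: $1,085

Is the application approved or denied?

Denied

Credit score 685 ≥ 680 (meets base)
Total debts = (1,085 + 500 + 2,905) = 4,490. DTI = 4,490/10,950 = 41% > 40% — standard DTI limit exceeded.
Reserves = 12,480/1,085 = 11.5 months ≥ 4
DTI 41% is within the 40%–45% exception band; checking compensating factors.
Override check — reserves: 11.5 mo (ok); score: 685 (below 760).
Override conditions not both satisfied; exception does not apply.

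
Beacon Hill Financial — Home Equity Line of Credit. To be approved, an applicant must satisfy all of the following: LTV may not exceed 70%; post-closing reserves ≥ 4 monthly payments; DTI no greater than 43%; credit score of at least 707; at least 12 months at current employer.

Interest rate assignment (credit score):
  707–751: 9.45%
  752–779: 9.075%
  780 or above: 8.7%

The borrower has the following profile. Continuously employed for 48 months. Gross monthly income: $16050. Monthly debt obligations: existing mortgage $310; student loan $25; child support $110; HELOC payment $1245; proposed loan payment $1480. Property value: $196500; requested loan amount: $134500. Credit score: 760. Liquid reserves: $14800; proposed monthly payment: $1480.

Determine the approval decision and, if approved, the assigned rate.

Credit score 760 ≥ 707 (meets minimum)
Employment 48 ≥ 12 months
Total monthly debts = (310 + 25 + 110 + 1,245 + 1,480) = 3,170. Debt-to-income = 3,170/16,050 = 19.8% — meets 43% limit
LTV = 134,500/196,500 = 68.4% ≤ 70%
Reserves: 14,800 ÷ 1,480 = 10.0 months (meets 4-month minimum)
All requirements met. Score 760 falls in the 752–779 tier → 9.075%.

Approved at 9.075%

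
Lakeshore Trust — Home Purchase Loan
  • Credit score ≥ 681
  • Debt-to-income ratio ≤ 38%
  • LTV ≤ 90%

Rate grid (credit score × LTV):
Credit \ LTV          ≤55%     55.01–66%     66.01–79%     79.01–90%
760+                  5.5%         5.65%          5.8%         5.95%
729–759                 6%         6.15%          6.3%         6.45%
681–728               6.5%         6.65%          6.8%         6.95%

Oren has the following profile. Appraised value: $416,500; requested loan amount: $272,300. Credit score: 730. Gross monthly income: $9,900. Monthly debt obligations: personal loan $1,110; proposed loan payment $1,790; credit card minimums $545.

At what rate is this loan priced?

6.15%

Credit score 730 ≥ 681; Total monthly debts = (1,110 + 1,790 + 545) = 3,445. Debt-to-income = 3,445/9,900 = 34.8% — meets 38% limit
LTV = 272,300/416,500 = 65.4% ≤ 90%
Score 730 is in the 729–759 band; LTV 65.4% is in the 55.01–66% band → 6.15%.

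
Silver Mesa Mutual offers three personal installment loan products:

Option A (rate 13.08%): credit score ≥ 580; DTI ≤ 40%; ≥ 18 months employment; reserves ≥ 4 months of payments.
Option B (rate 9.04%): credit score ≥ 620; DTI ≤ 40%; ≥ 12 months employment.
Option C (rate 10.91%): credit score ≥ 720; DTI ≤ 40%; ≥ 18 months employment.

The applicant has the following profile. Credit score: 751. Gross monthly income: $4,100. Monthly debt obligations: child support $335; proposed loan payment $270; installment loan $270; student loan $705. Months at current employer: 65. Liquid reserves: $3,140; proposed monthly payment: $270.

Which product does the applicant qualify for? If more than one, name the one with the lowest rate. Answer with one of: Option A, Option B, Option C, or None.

Option B

Total debts = (335 + 270 + 270 + 705) = 1,580; DTI = 1,580/4,100 = 38.5%.
Reserves = 3,140/270 = 11.6 months.
Option A: score 751 ≥ 580; DTI 38.5% ≤ 40%; employment 65 ≥ 18 mo; reserves 11.6 ≥ 4 mo → qualifies.
Option B: score 751 ≥ 620; DTI 38.5% ≤ 40%; employment 65 ≥ 12 mo → qualifies.
Option C: score 751 ≥ 720; DTI 38.5% ≤ 40%; employment 65 ≥ 18 mo → qualifies.
Qualifying: Option A, Option B, Option C. Lowest rate is 9.04% → Option B.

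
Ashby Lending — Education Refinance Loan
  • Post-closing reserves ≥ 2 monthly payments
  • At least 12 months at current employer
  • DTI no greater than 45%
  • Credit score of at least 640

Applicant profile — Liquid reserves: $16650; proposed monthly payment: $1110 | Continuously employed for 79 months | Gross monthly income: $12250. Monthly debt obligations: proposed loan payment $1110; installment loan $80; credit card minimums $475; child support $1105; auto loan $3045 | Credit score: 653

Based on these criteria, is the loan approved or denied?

Denied

Reserves: 16,650 ÷ 1,110 = 15.0 months (meets 2-month minimum)
Employment 79 ≥ 12 months
Total monthly debts = (1,110 + 80 + 475 + 1,105 + 3,045) = 5,815. DTI: 5,815 ÷ 12,250 = 47.5%, exceeds the 45% cap
Credit score 653 ≥ 640 (meets)
Fails on DTI.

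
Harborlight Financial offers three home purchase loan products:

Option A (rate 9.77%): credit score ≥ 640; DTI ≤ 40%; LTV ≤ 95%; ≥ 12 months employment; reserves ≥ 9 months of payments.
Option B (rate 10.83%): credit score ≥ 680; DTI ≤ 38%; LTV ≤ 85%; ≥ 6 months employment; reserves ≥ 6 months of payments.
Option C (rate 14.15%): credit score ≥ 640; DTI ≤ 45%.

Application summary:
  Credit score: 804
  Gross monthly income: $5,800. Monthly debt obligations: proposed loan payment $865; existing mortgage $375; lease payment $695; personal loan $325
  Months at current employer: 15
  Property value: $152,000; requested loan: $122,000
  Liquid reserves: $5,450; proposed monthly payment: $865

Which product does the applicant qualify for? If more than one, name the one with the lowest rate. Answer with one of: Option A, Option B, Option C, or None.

Option C

Total debts = (865 + 375 + 695 + 325) = 2,260; DTI = 2,260/5,800 = 39%.
LTV = 122,000/152,000 = 80.3%.
Reserves = 5,450/865 = 6.3 months.
Option A: score 804 ≥ 640; DTI 39% ≤ 40%; LTV 80.3% ≤ 95%; employment 15 ≥ 12 mo; reserves 6.3 < 9 mo → does not qualify.
Option B: score 804 ≥ 680; DTI 39% > 38%; LTV 80.3% ≤ 85%; employment 15 ≥ 6 mo; reserves 6.3 ≥ 6 mo → does not qualify.
Option C: score 804 ≥ 640; DTI 39% ≤ 45% → qualifies.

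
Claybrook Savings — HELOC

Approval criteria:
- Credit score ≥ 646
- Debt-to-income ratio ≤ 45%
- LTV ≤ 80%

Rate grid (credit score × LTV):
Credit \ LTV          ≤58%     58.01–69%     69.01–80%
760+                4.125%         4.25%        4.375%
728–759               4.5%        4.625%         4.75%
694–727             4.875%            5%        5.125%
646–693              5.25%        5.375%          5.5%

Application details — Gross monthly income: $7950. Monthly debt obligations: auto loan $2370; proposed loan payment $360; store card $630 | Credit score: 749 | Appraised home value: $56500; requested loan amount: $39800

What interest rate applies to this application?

4.75%

Credit score 749 ≥ 646; Total monthly debts = (2,370 + 360 + 630) = 3,360. Debt-to-income = 3,360/7,950 = 42.3% — meets 45% limit
LTV = 39,800/56,500 = 70.4% ≤ 80%
Row: 749 falls in 728–759. Column: 70.4% falls in 69.01–80%. Rate = 4.75%.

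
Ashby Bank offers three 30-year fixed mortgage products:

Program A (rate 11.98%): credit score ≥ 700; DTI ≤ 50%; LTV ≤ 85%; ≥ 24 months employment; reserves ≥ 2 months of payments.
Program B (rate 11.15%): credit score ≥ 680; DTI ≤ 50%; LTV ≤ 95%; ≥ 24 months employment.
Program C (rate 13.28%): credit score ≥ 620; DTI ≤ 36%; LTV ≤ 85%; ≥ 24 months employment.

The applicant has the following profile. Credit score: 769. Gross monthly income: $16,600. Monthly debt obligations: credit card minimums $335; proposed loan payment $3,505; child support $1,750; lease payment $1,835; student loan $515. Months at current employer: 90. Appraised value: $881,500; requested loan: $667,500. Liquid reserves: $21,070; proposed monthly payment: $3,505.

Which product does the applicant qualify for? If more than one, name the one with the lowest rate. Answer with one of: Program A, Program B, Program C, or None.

Program B

Total debts = (335 + 3,505 + 1,750 + 1,835 + 515) = 7,940; DTI = 7,940/16,600 = 47.8%.
LTV = 667,500/881,500 = 75.7%.
Reserves = 21,070/3,505 = 6.0 months.
Program A: score 769 ≥ 700; DTI 47.8% ≤ 50%; LTV 75.7% ≤ 85%; employment 90 ≥ 24 mo; reserves 6.0 ≥ 2 mo → qualifies.
Program B: score 769 ≥ 680; DTI 47.8% ≤ 50%; LTV 75.7% ≤ 95%; employment 90 ≥ 24 mo → qualifies.
Program C: score 769 ≥ 620; DTI 47.8% > 36%; LTV 75.7% ≤ 85%; employment 90 ≥ 24 mo → does not qualify.
Qualifying: Program A, Program B. Lowest rate is 11.15% → Program B.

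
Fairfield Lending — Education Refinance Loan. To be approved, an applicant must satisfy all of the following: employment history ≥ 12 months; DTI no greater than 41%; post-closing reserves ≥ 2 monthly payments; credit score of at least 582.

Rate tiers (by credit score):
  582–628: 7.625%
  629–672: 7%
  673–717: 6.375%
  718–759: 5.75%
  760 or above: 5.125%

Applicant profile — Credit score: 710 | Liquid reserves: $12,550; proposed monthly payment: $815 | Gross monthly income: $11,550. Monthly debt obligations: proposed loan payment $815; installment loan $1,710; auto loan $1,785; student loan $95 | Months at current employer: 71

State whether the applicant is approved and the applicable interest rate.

Approved at 6.375%

Credit score 710 ≥ 582 (meets minimum)
Employment 71 ≥ 12 months
Total monthly debts = (815 + 1,710 + 1,785 + 95) = 4,405. DTI = 4,405/11,550 = 38.1% ≤ 41%
Reserves = 12,550/815 = 15.4 months ≥ 2
All requirements met. Score 710 falls in the 673–717 tier → 6.375%.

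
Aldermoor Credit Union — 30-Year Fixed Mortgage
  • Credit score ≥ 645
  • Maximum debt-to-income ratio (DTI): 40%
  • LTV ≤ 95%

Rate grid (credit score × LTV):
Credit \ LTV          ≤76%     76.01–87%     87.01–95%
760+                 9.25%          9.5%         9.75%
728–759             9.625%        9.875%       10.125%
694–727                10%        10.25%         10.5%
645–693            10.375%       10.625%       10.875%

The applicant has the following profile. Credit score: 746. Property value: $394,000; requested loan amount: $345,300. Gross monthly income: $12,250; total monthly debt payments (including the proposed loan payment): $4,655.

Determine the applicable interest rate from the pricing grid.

Credit score 746 ≥ 645; DTI: 4,655 ÷ 12,250 = 38%, within the 40% cap
LTV = 345,300/394,000 = 87.6% ≤ 95%
Row: 746 falls in 728–759. Column: 87.6% falls in 87.01–95%. Rate = 10.125%.

10.125%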